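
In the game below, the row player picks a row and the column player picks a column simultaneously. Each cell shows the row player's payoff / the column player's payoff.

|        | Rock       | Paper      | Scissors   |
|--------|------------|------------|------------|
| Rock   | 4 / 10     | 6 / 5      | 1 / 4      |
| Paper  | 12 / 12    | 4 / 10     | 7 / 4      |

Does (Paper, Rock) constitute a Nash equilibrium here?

Holding the column player at Rock: the row player gets 12 from Paper, versus 4 from Rock. No profitable deviation for the row player.
Holding the row player at Paper: the column player gets 12 from Rock, versus 10 from Paper, 4 from Scissors. No profitable deviation for the column player either.

Yes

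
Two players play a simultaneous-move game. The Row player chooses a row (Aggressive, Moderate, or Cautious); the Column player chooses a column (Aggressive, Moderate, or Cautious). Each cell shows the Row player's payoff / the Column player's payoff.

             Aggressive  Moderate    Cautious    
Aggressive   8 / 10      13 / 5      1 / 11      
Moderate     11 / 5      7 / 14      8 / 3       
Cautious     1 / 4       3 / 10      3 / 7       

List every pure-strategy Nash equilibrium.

No pure-strategy Nash equilibrium

Check mutual best responses: a cell is a NE iff neither player can gain by unilaterally deviating.
The Row player's best responses — vs Aggressive: Moderate (payoff 11); vs Moderate: Aggressive (payoff 13); vs Cautious: Moderate (payoff 8).
The Column player's best responses — vs Aggressive: Cautious (payoff 11); vs Moderate: Moderate (payoff 14); vs Cautious: Moderate (payoff 10).
No cell has both players best-responding. For instance, the Row player's best reply to Aggressive is Moderate, but against Moderate the Column player prefers Moderate over Aggressive.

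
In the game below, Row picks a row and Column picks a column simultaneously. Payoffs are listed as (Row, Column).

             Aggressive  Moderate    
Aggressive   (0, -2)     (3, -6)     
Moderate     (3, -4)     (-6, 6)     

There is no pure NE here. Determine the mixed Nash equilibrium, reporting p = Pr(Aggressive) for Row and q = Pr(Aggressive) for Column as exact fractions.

Each player's mixing probability is pinned down by making the *other* player indifferent.
Column indifferent between Aggressive and Moderate: p·(-2) + (1−p)·(-4) = p·(-6) + (1−p)·6 ⟹ (-4) + 2p = 6 + (-12)p ⟹ p = 5/7.
Row indifferent between Aggressive and Moderate: q·0 + (1−q)·3 = q·3 + (1−q)·(-6) ⟹ 3 + (-3)q = (-6) + 9q ⟹ q = 3/4.

p = 5/7, q = 3/4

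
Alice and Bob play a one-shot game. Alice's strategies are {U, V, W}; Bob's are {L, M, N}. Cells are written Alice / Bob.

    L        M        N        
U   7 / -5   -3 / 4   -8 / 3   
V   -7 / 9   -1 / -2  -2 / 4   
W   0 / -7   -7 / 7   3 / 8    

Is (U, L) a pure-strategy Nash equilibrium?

Holding Bob at L: Alice gets 7 from U, versus -7 from V, 0 from W. No profitable deviation for Alice.
Holding Alice at U: Bob gets -5 from L but could get 4 by switching to M. Bob has a profitable deviation.

No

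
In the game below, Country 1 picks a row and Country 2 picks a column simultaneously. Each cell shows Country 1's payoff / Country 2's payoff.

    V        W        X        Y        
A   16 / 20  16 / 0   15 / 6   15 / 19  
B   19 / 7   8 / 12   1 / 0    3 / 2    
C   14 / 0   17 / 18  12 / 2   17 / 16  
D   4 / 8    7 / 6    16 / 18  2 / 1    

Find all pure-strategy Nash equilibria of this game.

A profile is a Nash equilibrium when each player is best-responding to the other.
Country 1's best responses — vs V: B (payoff 19); vs W: C (payoff 17); vs X: D (payoff 16); vs Y: C (payoff 17).
Country 2's best responses — vs A: V (payoff 20); vs B: W (payoff 12); vs C: W (payoff 18); vs D: X (payoff 18).
Mutual best responses occur at (C, W) and (D, X); at each, neither player gains by switching.

(C, W) and (D, X)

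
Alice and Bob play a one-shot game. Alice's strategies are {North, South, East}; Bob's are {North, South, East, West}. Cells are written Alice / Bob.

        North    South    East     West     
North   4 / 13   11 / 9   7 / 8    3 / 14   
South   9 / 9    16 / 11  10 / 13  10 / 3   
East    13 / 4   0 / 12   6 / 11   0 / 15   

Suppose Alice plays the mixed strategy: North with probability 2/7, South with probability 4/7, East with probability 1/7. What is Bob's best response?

East

Compute Bob's expected payoff from each pure strategy against the given mix.
North: (2/7)·13 + (4/7)·9 + (1/7)·4 = 66/7
South: (2/7)·9 + (4/7)·11 + (1/7)·12 = 74/7
East: (2/7)·8 + (4/7)·13 + (1/7)·11 = 79/7
West: (2/7)·14 + (4/7)·3 + (1/7)·15 = 55/7
Highest expected payoff is 79/7, from East.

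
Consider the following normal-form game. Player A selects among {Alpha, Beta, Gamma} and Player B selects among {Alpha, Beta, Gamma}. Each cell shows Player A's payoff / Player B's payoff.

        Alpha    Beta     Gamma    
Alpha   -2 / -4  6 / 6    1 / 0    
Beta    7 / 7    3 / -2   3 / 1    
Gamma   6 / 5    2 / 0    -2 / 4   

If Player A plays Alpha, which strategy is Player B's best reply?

Beta

With Player A fixed at Alpha, Player B's payoffs are: Alpha → -4, Beta → 6, Gamma → 0.
The maximum is 6, achieved by Beta.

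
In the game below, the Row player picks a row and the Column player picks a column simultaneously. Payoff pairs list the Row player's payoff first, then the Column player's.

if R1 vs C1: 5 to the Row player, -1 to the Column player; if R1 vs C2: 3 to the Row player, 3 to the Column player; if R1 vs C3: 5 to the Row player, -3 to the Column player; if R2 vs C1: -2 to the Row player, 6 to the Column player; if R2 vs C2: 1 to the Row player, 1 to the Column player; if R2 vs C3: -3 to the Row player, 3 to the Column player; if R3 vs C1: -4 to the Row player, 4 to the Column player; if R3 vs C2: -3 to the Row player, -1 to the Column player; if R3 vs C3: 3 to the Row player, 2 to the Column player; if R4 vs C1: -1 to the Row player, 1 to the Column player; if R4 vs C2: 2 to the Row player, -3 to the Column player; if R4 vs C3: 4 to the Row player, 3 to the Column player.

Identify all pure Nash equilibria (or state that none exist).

(R1, C2)

Check mutual best responses: a cell is a NE iff neither player can gain by unilaterally deviating.
The Row player's best responses — vs C1: R1 (payoff 5); vs C2: R1 (payoff 3); vs C3: R1 (payoff 5).
The Column player's best responses — vs R1: C2 (payoff 3); vs R2: C1 (payoff 6); vs R3: C1 (payoff 4); vs R4: C3 (payoff 3).
The only mutual best response is (R1, C2); neither player gains by switching there.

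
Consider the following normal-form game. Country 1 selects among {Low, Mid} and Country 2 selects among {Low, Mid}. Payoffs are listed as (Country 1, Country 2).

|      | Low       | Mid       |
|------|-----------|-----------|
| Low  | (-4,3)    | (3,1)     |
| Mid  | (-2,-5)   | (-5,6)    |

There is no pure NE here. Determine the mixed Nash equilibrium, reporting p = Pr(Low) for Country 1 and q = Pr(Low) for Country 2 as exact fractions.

p = 11/13, q = 4/5

In a mixed NE each player is indifferent between their pure strategies, so the opponent's mix sets the indifference.
Country 2 indifferent between Low and Mid: p·3 + (1−p)·(-5) = p·1 + (1−p)·6 ⟹ (-5) + 8p = 6 + (-5)p ⟹ p = 11/13.
Country 1 indifferent between Low and Mid: q·(-4) + (1−q)·3 = q·(-2) + (1−q)·(-5) ⟹ 3 + (-7)q = (-5) + 3q ⟹ q = 4/5.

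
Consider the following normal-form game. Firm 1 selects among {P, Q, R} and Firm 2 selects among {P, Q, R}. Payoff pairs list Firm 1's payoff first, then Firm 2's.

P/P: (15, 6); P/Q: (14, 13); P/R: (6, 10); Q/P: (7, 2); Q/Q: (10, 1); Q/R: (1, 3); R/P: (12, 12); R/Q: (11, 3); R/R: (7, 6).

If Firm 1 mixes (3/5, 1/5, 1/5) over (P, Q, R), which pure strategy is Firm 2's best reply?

Q

Firm 2's best reply maximizes expected payoff against the mix.
P: (3/5)·6 + (1/5)·2 + (1/5)·12 = 32/5
Q: (3/5)·13 + (1/5)·1 + (1/5)·3 = 43/5
R: (3/5)·10 + (1/5)·3 + (1/5)·6 = 39/5
Highest expected payoff is 43/5, from Q.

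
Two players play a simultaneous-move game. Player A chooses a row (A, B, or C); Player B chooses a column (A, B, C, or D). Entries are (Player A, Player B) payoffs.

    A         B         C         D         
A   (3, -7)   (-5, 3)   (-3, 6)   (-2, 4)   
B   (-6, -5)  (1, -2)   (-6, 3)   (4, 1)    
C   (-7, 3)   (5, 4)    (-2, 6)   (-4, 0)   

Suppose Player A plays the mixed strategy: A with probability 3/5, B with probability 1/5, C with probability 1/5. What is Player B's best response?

C

Player B's best reply maximizes expected payoff against the mix.
A: (3/5)·(-7) + (1/5)·(-5) + (1/5)·3 = -23/5
B: (3/5)·3 + (1/5)·(-2) + (1/5)·4 = 11/5
C: (3/5)·6 + (1/5)·3 + (1/5)·6 = 27/5
D: (3/5)·4 + (1/5)·1 + (1/5)·0 = 13/5
Highest expected payoff is 27/5, from C.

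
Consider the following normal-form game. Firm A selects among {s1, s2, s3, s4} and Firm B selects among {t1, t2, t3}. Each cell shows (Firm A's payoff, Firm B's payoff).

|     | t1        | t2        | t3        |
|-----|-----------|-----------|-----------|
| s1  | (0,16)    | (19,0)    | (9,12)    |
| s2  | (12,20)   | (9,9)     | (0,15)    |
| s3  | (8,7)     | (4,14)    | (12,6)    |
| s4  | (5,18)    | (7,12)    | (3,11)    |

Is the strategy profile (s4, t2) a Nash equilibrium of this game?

Holding Firm B at t2: Firm A gets 7 from s4 but could get 19 by switching to s1. Firm A has a profitable deviation.

No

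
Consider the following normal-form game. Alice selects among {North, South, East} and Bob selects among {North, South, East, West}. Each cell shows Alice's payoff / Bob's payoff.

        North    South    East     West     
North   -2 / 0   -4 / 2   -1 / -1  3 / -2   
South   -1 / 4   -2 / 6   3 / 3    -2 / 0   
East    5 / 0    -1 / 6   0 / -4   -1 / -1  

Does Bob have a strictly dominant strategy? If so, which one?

South

Check whether one of Bob's strategies beats all alternatives regardless of what the opponent does.
South strictly dominates: vs North: 2 > each of {0, -1, -2}; vs South: 6 > each of {4, 3, 0}; vs East: 6 > each of {0, -4, -1}.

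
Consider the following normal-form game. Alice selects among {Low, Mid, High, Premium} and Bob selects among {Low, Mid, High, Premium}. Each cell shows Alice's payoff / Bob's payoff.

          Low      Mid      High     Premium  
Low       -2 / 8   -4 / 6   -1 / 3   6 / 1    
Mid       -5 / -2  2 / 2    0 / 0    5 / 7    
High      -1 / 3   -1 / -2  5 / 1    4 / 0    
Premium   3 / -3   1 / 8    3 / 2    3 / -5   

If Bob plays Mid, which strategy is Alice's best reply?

Mid

With Bob fixed at Mid, Alice's payoffs are: Low → -4, Mid → 2, High → -1, Premium → 1.
The maximum is 2, achieved by Mid.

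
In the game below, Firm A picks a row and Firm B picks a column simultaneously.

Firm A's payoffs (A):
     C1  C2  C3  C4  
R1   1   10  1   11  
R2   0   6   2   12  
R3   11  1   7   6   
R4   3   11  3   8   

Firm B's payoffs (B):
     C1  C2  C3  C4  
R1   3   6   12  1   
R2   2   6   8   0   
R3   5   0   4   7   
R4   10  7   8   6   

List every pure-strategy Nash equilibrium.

Check mutual best responses: a cell is a NE iff neither player can gain by unilaterally deviating.
Firm A's best responses — vs C1: R3 (payoff 11); vs C2: R4 (payoff 11); vs C3: R3 (payoff 7); vs C4: R2 (payoff 12).
Firm B's best responses — vs R1: C3 (payoff 12); vs R2: C3 (payoff 8); vs R3: C4 (payoff 7); vs R4: C1 (payoff 10).
No cell has both players best-responding. For instance, Firm A's best reply to C2 is R4, but against R4 Firm B prefers C1 over C2.

There is no pure-strategy Nash equilibrium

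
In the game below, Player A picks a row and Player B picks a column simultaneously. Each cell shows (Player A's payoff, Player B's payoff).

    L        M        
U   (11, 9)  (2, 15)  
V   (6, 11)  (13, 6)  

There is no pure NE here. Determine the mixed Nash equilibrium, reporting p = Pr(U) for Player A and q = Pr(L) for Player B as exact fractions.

p = 5/11, q = 11/16

In a mixed NE each player is indifferent between their pure strategies, so the opponent's mix sets the indifference.
Player B indifferent between L and M: p·9 + (1−p)·11 = p·15 + (1−p)·6 ⟹ 11 + (-2)p = 6 + 9p ⟹ p = 5/11.
Player A indifferent between U and V: q·11 + (1−q)·2 = q·6 + (1−q)·13 ⟹ 2 + 9q = 13 + (-7)q ⟹ q = 11/16.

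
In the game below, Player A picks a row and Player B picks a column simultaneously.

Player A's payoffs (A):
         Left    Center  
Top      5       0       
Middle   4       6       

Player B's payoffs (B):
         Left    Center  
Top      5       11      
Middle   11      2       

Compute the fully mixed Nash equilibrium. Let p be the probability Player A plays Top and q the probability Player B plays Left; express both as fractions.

In a mixed NE each player is indifferent between their pure strategies, so the opponent's mix sets the indifference.
Player B indifferent between Left and Center: p·5 + (1−p)·11 = p·11 + (1−p)·2 ⟹ 11 + (-6)p = 2 + 9p ⟹ p = 3/5.
Player A indifferent between Top and Middle: q·5 + (1−q)·0 = q·4 + (1−q)·6 ⟹ 0 + 5q = 6 + (-2)q ⟹ q = 6/7.

p = 3/5, q = 6/7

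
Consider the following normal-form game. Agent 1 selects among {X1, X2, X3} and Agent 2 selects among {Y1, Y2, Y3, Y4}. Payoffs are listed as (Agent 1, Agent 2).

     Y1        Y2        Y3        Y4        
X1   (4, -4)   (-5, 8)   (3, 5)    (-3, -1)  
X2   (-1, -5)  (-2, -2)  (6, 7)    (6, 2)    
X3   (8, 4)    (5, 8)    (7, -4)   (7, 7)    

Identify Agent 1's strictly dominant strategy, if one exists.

Check whether one of Agent 1's strategies beats all alternatives regardless of what the opponent does.
X3 strictly dominates: vs Y1: 8 > each of {4, -1}; vs Y2: 5 > each of {-5, -2}; vs Y3: 7 > each of {3, 6}; vs Y4: 7 > each of {-3, 6}.

X3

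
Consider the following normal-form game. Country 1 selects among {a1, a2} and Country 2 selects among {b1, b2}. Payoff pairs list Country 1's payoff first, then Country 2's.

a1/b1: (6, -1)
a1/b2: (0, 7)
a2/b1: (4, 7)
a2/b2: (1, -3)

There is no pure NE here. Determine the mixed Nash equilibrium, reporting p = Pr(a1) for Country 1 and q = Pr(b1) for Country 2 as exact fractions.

Each player's mixing probability is pinned down by making the *other* player indifferent.
Country 2 indifferent between b1 and b2: p·(-1) + (1−p)·7 = p·7 + (1−p)·(-3) ⟹ 7 + (-8)p = (-3) + 10p ⟹ p = 5/9.
Country 1 indifferent between a1 and a2: q·6 + (1−q)·0 = q·4 + (1−q)·1 ⟹ 0 + 6q = 1 + 3q ⟹ q = 1/3.

p = 5/9, q = 1/3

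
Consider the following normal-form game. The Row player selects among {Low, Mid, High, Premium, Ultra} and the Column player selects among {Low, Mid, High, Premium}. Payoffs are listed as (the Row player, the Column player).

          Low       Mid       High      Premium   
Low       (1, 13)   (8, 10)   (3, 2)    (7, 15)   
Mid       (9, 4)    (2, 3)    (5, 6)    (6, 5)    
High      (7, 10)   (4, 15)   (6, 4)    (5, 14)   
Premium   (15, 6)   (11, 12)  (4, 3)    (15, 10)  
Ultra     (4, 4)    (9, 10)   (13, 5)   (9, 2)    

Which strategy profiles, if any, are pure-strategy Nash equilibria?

A profile is a Nash equilibrium when each player is best-responding to the other.
The Row player's best responses — vs Low: Premium (payoff 15); vs Mid: Premium (payoff 11); vs High: Ultra (payoff 13); vs Premium: Premium (payoff 15).
The Column player's best responses — vs Low: Premium (payoff 15); vs Mid: High (payoff 6); vs High: Mid (payoff 15); vs Premium: Mid (payoff 12); vs Ultra: Mid (payoff 10).
The only mutual best response is (Premium, Mid); neither player gains by switching there.

(Premium, Mid)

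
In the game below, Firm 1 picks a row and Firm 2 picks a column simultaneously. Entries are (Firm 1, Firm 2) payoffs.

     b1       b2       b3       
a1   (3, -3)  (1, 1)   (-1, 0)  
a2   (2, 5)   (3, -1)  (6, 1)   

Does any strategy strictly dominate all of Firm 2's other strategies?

No strictly dominant strategy

A strategy is strictly dominant if it gives Firm 2 a strictly higher payoff than every other strategy, against every choice by the opponent.
b1 is not dominant: against a1, b2 gives 1 > -3.
b2 is not dominant: against a2, b1 gives 5 > -1.
b3 is not dominant: against a1, b2 gives 1 > 0.
No single strategy is best against every opponent action.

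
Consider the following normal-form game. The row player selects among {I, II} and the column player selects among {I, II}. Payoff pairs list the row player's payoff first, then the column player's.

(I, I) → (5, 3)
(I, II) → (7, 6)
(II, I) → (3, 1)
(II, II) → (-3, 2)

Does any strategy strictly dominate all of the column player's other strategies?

A strategy is strictly dominant if it gives the column player a strictly higher payoff than every other strategy, against every choice by the opponent.
II strictly dominates: vs I: 6 > 3; vs II: 2 > 1.

II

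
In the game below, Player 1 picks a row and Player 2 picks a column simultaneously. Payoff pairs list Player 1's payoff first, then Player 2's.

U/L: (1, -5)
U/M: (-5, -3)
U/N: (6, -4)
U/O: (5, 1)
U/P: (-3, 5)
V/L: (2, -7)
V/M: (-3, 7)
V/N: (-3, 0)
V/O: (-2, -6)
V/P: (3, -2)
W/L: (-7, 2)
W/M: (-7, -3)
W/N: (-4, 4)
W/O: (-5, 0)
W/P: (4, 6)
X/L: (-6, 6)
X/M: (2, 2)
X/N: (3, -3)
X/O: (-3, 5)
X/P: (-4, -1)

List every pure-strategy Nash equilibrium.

(W, P)

Find each player's best response to every opponent strategy; NE are the intersections.
Player 1's best responses — vs L: V (payoff 2); vs M: X (payoff 2); vs N: U (payoff 6); vs O: U (payoff 5); vs P: W (payoff 4).
Player 2's best responses — vs U: P (payoff 5); vs V: M (payoff 7); vs W: P (payoff 6); vs X: L (payoff 6).
The only mutual best response is (W, P); neither player gains by switching there.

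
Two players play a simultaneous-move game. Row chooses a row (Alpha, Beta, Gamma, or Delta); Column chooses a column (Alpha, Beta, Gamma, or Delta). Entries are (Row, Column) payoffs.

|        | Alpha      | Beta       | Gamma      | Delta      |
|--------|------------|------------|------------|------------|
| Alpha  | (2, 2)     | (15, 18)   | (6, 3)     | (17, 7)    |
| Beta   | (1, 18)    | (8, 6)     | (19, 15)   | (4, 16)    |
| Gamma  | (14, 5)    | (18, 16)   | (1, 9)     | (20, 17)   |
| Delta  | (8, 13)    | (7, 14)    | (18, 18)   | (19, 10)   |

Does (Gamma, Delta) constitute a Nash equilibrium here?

Yes

Holding Column at Delta: Row gets 20 from Gamma, versus 17 from Alpha, 4 from Beta, 19 from Delta. No profitable deviation for Row.
Holding Row at Gamma: Column gets 17 from Delta, versus 5 from Alpha, 16 from Beta, 9 from Gamma. No profitable deviation for Column either.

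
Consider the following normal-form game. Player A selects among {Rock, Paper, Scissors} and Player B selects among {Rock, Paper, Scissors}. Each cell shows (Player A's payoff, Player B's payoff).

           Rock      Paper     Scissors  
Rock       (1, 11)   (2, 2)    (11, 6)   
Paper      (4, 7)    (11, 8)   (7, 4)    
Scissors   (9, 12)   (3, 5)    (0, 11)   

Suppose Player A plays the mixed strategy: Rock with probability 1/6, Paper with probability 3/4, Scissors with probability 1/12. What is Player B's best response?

Player B's best reply maximizes expected payoff against the mix.
Rock: (1/6)·11 + (3/4)·7 + (1/12)·12 = 97/12
Paper: (1/6)·2 + (3/4)·8 + (1/12)·5 = 27/4
Scissors: (1/6)·6 + (3/4)·4 + (1/12)·11 = 59/12
Highest expected payoff is 97/12, from Rock.

Rock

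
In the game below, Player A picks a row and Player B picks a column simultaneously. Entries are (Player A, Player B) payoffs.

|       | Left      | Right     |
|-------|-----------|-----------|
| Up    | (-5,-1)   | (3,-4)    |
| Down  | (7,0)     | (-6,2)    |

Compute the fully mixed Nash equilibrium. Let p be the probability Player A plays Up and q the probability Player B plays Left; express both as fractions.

p = 2/5, q = 3/7

In a mixed NE each player is indifferent between their pure strategies, so the opponent's mix sets the indifference.
Player B indifferent between Left and Right: p·(-1) + (1−p)·0 = p·(-4) + (1−p)·2 ⟹ 0 + (-1)p = 2 + (-6)p ⟹ p = 2/5.
Player A indifferent between Up and Down: q·(-5) + (1−q)·3 = q·7 + (1−q)·(-6) ⟹ 3 + (-8)q = (-6) + 13q ⟹ q = 3/7.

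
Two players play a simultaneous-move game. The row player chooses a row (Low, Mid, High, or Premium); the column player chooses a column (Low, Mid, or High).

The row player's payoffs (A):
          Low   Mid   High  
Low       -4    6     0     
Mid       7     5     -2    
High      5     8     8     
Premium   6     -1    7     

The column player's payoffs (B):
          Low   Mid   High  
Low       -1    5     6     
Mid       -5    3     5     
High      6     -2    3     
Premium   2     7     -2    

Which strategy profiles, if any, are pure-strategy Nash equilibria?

No pure-strategy Nash equilibrium

A profile is a Nash equilibrium when each player is best-responding to the other.
The row player's best responses — vs Low: Mid (payoff 7); vs Mid: High (payoff 8); vs High: High (payoff 8).
The column player's best responses — vs Low: High (payoff 6); vs Mid: High (payoff 5); vs High: Low (payoff 6); vs Premium: Mid (payoff 7).
No cell has both players best-responding. For instance, the row player's best reply to Low is Mid, but against Mid the column player prefers High over Low.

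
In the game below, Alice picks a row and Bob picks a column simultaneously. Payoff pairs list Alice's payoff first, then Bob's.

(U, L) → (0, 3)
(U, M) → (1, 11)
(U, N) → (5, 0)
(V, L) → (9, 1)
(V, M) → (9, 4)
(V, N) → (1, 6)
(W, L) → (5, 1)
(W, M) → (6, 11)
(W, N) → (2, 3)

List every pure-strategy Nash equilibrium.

A profile is a Nash equilibrium when each player is best-responding to the other.
Alice's best responses — vs L: V (payoff 9); vs M: V (payoff 9); vs N: U (payoff 5).
Bob's best responses — vs U: M (payoff 11); vs V: N (payoff 6); vs W: M (payoff 11).
No cell has both players best-responding. For instance, Alice's best reply to L is V, but against V Bob prefers N over L.

None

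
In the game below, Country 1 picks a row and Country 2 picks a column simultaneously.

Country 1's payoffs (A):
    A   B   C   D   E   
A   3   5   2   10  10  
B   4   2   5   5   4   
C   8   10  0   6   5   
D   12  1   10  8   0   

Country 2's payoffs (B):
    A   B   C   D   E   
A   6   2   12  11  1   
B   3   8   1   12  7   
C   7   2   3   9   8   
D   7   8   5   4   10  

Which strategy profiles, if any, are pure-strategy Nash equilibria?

There is no pure-strategy Nash equilibrium

Find each player's best response to every opponent strategy; NE are the intersections.
Country 1's best responses — vs A: D (payoff 12); vs B: C (payoff 10); vs C: D (payoff 10); vs D: A (payoff 10); vs E: A (payoff 10).
Country 2's best responses — vs A: C (payoff 12); vs B: D (payoff 12); vs C: D (payoff 9); vs D: E (payoff 10).
No cell has both players best-responding. For instance, Country 1's best reply to E is A, but against A Country 2 prefers C over E.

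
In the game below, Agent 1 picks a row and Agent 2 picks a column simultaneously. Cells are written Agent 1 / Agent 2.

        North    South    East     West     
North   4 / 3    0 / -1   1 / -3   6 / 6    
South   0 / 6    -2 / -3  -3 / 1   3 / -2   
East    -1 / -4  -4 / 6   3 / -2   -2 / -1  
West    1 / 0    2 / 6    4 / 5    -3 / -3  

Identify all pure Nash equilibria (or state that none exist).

(North, West) and (West, South)

A profile is a Nash equilibrium when each player is best-responding to the other.
Agent 1's best responses — vs North: North (payoff 4); vs South: West (payoff 2); vs East: West (payoff 4); vs West: North (payoff 6).
Agent 2's best responses — vs North: West (payoff 6); vs South: North (payoff 6); vs East: South (payoff 6); vs West: South (payoff 6).
Mutual best responses occur at (North, West) and (West, South); at each, neither player gains by switching.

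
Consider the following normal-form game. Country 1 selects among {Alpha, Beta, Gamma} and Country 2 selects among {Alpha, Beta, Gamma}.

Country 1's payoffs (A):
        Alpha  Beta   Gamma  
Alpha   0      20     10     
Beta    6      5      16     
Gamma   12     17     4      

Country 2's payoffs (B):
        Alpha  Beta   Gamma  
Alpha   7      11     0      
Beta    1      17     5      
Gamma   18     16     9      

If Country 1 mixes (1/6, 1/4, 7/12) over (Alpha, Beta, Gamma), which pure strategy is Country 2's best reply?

Country 2's best reply maximizes expected payoff against the mix.
Alpha: (1/6)·7 + (1/4)·1 + (7/12)·18 = 143/12
Beta: (1/6)·11 + (1/4)·17 + (7/12)·16 = 185/12
Gamma: (1/6)·0 + (1/4)·5 + (7/12)·9 = 13/2
Highest expected payoff is 185/12, from Beta.

Beta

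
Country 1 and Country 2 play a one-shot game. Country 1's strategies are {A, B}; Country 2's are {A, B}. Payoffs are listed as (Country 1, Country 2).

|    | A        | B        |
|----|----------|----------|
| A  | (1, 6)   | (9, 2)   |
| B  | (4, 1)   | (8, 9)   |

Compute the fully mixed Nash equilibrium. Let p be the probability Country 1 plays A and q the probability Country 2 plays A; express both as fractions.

Each player's mixing probability is pinned down by making the *other* player indifferent.
Country 2 indifferent between A and B: p·6 + (1−p)·1 = p·2 + (1−p)·9 ⟹ 1 + 5p = 9 + (-7)p ⟹ p = 2/3.
Country 1 indifferent between A and B: q·1 + (1−q)·9 = q·4 + (1−q)·8 ⟹ 9 + (-8)q = 8 + (-4)q ⟹ q = 1/4.

p = 2/3, q = 1/4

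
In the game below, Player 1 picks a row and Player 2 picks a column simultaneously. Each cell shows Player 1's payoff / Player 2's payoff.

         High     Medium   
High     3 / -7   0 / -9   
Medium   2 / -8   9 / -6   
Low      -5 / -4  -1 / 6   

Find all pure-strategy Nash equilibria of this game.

(High, High) and (Medium, Medium)

Find each player's best response to every opponent strategy; NE are the intersections.
Player 1's best responses — vs High: High (payoff 3); vs Medium: Medium (payoff 9).
Player 2's best responses — vs High: High (payoff -7); vs Medium: Medium (payoff -6); vs Low: Medium (payoff 6).
Mutual best responses occur at (High, High) and (Medium, Medium); at each, neither player gains by switching.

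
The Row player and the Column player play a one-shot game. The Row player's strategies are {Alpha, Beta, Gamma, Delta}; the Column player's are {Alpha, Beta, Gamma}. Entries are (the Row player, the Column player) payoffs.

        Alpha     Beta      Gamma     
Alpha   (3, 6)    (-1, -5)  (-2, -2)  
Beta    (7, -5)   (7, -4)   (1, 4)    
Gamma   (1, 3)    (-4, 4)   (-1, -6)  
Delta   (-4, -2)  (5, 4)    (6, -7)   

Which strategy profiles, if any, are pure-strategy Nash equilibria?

There is no pure-strategy Nash equilibrium

A profile is a Nash equilibrium when each player is best-responding to the other.
The Row player's best responses — vs Alpha: Beta (payoff 7); vs Beta: Beta (payoff 7); vs Gamma: Delta (payoff 6).
The Column player's best responses — vs Alpha: Alpha (payoff 6); vs Beta: Gamma (payoff 4); vs Gamma: Beta (payoff 4); vs Delta: Beta (payoff 4).
No cell has both players best-responding. For instance, the Row player's best reply to Alpha is Beta, but against Beta the Column player prefers Gamma over Alpha.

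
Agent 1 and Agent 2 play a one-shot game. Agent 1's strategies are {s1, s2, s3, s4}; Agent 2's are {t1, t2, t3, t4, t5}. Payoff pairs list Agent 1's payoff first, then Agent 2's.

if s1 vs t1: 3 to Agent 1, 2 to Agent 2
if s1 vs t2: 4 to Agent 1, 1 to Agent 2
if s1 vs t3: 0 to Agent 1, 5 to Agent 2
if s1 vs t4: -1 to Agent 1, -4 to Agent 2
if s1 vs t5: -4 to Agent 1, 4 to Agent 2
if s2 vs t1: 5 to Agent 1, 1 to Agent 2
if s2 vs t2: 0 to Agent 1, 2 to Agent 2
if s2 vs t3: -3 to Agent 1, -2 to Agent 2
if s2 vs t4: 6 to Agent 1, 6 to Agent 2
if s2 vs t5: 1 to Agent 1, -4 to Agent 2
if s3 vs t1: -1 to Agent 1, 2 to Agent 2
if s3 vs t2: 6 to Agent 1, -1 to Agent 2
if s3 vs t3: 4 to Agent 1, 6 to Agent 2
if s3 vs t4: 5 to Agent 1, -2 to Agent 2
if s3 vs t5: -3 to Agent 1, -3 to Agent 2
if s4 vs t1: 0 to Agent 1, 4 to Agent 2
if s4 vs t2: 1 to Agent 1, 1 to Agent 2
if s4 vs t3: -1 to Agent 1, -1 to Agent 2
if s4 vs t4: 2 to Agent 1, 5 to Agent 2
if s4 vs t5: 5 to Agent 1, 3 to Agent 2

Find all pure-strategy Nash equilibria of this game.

Find each player's best response to every opponent strategy; NE are the intersections.
Agent 1's best responses — vs t1: s2 (payoff 5); vs t2: s3 (payoff 6); vs t3: s3 (payoff 4); vs t4: s2 (payoff 6); vs t5: s4 (payoff 5).
Agent 2's best responses — vs s1: t3 (payoff 5); vs s2: t4 (payoff 6); vs s3: t3 (payoff 6); vs s4: t4 (payoff 5).
Mutual best responses occur at (s2, t4) and (s3, t3); at each, neither player gains by switching.

(s2, t4) and (s3, t3)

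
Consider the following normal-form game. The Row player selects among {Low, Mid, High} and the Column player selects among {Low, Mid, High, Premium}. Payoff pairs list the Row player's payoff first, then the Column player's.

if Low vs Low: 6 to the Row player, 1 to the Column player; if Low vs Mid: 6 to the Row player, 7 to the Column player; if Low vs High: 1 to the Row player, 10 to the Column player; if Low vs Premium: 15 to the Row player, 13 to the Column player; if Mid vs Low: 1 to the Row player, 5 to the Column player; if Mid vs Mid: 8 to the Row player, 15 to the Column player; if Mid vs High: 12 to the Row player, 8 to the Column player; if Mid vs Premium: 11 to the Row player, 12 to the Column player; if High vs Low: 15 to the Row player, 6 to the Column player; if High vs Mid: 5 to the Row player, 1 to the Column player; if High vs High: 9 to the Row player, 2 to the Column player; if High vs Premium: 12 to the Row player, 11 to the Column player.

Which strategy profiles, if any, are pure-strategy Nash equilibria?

Check mutual best responses: a cell is a NE iff neither player can gain by unilaterally deviating.
The Row player's best responses — vs Low: High (payoff 15); vs Mid: Mid (payoff 8); vs High: Mid (payoff 12); vs Premium: Low (payoff 15).
The Column player's best responses — vs Low: Premium (payoff 13); vs Mid: Mid (payoff 15); vs High: Premium (payoff 11).
Mutual best responses occur at (Low, Premium) and (Mid, Mid); at each, neither player gains by switching.

(Low, Premium) and (Mid, Mid)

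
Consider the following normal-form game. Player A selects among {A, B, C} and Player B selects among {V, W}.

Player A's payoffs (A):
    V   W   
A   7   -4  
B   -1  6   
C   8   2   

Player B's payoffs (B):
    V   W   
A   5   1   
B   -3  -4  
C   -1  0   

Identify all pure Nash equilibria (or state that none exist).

There is no pure-strategy Nash equilibrium

Check mutual best responses: a cell is a NE iff neither player can gain by unilaterally deviating.
Player A's best responses — vs V: C (payoff 8); vs W: B (payoff 6).
Player B's best responses — vs A: V (payoff 5); vs B: V (payoff -3); vs C: W (payoff 0).
No cell has both players best-responding. For instance, Player A's best reply to V is C, but against C Player B prefers W over V.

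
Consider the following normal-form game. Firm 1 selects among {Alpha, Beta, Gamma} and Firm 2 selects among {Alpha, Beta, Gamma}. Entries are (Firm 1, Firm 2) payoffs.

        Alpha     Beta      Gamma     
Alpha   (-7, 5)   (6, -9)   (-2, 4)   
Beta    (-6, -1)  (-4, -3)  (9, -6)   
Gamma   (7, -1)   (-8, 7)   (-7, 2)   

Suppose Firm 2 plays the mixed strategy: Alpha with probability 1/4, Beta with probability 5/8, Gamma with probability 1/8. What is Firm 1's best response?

Alpha

Compute Firm 1's expected payoff from each pure strategy against the given mix.
Alpha: (1/4)·(-7) + (5/8)·6 + (1/8)·(-2) = 7/4
Beta: (1/4)·(-6) + (5/8)·(-4) + (1/8)·9 = -23/8
Gamma: (1/4)·7 + (5/8)·(-8) + (1/8)·(-7) = -33/8
Highest expected payoff is 7/4, from Alpha.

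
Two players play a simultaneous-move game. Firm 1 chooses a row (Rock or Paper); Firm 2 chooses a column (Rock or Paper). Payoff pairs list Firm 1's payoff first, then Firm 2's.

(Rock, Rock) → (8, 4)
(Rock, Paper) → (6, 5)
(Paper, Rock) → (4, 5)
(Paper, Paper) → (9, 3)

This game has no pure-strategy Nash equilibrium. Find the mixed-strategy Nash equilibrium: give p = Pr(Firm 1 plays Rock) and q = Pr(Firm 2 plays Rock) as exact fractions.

In a mixed NE each player is indifferent between their pure strategies, so the opponent's mix sets the indifference.
Firm 2 indifferent between Rock and Paper: p·4 + (1−p)·5 = p·5 + (1−p)·3 ⟹ 5 + (-1)p = 3 + 2p ⟹ p = 2/3.
Firm 1 indifferent between Rock and Paper: q·8 + (1−q)·6 = q·4 + (1−q)·9 ⟹ 6 + 2q = 9 + (-5)q ⟹ q = 3/7.

p = 2/3, q = 3/7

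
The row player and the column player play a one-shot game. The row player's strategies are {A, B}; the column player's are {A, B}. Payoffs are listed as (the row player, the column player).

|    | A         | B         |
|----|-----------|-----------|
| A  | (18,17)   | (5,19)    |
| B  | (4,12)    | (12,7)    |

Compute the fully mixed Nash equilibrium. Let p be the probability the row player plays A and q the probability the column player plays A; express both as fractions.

In a mixed NE each player is indifferent between their pure strategies, so the opponent's mix sets the indifference.
The column player indifferent between A and B: p·17 + (1−p)·12 = p·19 + (1−p)·7 ⟹ 12 + 5p = 7 + 12p ⟹ p = 5/7.
The row player indifferent between A and B: q·18 + (1−q)·5 = q·4 + (1−q)·12 ⟹ 5 + 13q = 12 + (-8)q ⟹ q = 1/3.

p = 5/7, q = 1/3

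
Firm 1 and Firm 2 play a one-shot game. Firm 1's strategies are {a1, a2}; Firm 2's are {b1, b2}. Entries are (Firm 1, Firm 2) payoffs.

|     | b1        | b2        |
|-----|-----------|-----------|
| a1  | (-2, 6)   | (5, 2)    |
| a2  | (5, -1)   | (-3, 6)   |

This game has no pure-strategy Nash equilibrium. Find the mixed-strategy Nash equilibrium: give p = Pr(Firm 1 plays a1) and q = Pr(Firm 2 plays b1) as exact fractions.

In a mixed NE each player is indifferent between their pure strategies, so the opponent's mix sets the indifference.
Firm 2 indifferent between b1 and b2: p·6 + (1−p)·(-1) = p·2 + (1−p)·6 ⟹ (-1) + 7p = 6 + (-4)p ⟹ p = 7/11.
Firm 1 indifferent between a1 and a2: q·(-2) + (1−q)·5 = q·5 + (1−q)·(-3) ⟹ 5 + (-7)q = (-3) + 8q ⟹ q = 8/15.

p = 7/11, q = 8/15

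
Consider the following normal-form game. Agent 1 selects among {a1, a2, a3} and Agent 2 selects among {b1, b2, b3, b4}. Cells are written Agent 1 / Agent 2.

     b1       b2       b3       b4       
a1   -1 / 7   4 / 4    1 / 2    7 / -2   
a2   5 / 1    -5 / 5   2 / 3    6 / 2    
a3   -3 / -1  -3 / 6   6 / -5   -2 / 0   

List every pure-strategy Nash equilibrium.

Check mutual best responses: a cell is a NE iff neither player can gain by unilaterally deviating.
Agent 1's best responses — vs b1: a2 (payoff 5); vs b2: a1 (payoff 4); vs b3: a3 (payoff 6); vs b4: a1 (payoff 7).
Agent 2's best responses — vs a1: b1 (payoff 7); vs a2: b2 (payoff 5); vs a3: b2 (payoff 6).
No cell has both players best-responding. For instance, Agent 1's best reply to b2 is a1, but against a1 Agent 2 prefers b1 over b2.

No pure-strategy Nash equilibrium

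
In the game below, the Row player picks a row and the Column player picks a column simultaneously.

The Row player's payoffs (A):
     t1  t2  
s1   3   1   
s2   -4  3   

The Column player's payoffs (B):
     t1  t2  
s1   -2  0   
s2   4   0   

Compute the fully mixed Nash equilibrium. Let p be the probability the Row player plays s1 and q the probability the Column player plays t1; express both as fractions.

p = 2/3, q = 2/9

In a mixed NE each player is indifferent between their pure strategies, so the opponent's mix sets the indifference.
The Column player indifferent between t1 and t2: p·(-2) + (1−p)·4 = p·0 + (1−p)·0 ⟹ 4 + (-6)p = 0 + 0p ⟹ p = 2/3.
The Row player indifferent between s1 and s2: q·3 + (1−q)·1 = q·(-4) + (1−q)·3 ⟹ 1 + 2q = 3 + (-7)q ⟹ q = 2/9.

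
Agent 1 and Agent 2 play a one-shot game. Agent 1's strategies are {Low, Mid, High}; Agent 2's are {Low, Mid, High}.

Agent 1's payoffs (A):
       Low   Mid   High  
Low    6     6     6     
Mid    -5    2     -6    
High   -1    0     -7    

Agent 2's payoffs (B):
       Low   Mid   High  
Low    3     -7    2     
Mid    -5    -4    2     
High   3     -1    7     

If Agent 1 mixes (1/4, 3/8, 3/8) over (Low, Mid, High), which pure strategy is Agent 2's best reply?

High

Agent 2's best reply maximizes expected payoff against the mix.
Low: (1/4)·3 + (3/8)·(-5) + (3/8)·3 = 0
Mid: (1/4)·(-7) + (3/8)·(-4) + (3/8)·(-1) = -29/8
High: (1/4)·2 + (3/8)·2 + (3/8)·7 = 31/8
Highest expected payoff is 31/8, from High.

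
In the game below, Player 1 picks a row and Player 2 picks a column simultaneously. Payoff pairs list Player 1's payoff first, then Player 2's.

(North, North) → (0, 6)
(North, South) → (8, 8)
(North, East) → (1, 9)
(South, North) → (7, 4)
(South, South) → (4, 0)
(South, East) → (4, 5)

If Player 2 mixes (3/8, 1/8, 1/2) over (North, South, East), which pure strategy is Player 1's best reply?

Compute Player 1's expected payoff from each pure strategy against the given mix.
North: (3/8)·0 + (1/8)·8 + (1/2)·1 = 3/2
South: (3/8)·7 + (1/8)·4 + (1/2)·4 = 41/8
Highest expected payoff is 41/8, from South.

South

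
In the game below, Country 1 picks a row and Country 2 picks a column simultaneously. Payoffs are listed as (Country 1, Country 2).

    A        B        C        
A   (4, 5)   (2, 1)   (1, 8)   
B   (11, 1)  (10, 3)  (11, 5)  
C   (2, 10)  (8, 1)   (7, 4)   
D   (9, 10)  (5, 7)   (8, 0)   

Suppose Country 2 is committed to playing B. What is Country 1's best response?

With Country 2 fixed at B, Country 1's payoffs are: A → 2, B → 10, C → 8, D → 5.
The maximum is 10, achieved by B.

B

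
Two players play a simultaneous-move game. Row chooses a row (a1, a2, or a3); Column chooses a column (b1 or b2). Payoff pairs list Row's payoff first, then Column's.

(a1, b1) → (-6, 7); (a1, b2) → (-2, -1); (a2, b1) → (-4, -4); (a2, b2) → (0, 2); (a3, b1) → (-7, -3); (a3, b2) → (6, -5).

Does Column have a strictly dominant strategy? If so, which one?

No strictly dominant strategy

Check whether one of Column's strategies beats all alternatives regardless of what the opponent does.
b1 is not dominant: against a2, b2 gives 2 > -4.
b2 is not dominant: against a1, b1 gives 7 > -1.
No single strategy is best against every opponent action.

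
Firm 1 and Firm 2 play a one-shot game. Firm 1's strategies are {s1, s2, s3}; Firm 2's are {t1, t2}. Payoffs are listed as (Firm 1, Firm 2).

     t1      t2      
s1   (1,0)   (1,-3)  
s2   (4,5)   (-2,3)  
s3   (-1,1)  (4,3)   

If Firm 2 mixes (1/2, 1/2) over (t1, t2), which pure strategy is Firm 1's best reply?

s3

Compute Firm 1's expected payoff from each pure strategy against the given mix.
s1: (1/2)·1 + (1/2)·1 = 1
s2: (1/2)·4 + (1/2)·(-2) = 1
s3: (1/2)·(-1) + (1/2)·4 = 3/2
Highest expected payoff is 3/2, from s3.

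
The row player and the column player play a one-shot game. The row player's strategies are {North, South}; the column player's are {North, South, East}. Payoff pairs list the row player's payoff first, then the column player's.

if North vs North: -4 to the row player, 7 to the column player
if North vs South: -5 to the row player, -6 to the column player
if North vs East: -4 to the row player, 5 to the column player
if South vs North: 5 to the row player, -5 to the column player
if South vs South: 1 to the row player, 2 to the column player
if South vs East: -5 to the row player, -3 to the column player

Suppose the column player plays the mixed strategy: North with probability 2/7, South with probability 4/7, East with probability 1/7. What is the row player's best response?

South

The row player's best reply maximizes expected payoff against the mix.
North: (2/7)·(-4) + (4/7)·(-5) + (1/7)·(-4) = -32/7
South: (2/7)·5 + (4/7)·1 + (1/7)·(-5) = 9/7
Highest expected payoff is 9/7, from South.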